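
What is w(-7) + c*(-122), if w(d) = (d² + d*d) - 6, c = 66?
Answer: -7960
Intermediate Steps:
w(d) = -6 + 2*d² (w(d) = (d² + d²) - 6 = 2*d² - 6 = -6 + 2*d²)
w(-7) + c*(-122) = (-6 + 2*(-7)²) + 66*(-122) = (-6 + 2*49) - 8052 = (-6 + 98) - 8052 = 92 - 8052 = -7960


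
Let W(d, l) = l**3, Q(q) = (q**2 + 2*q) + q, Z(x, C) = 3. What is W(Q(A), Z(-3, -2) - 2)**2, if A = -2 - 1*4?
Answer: 1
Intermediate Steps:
A = -6 (A = -2 - 4 = -6)
Q(q) = q**2 + 3*q
W(Q(A), Z(-3, -2) - 2)**2 = ((3 - 2)**3)**2 = (1**3)**2 = 1**2 = 1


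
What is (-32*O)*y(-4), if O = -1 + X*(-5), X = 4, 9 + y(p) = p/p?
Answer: -5376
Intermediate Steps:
y(p) = -8 (y(p) = -9 + p/p = -9 + 1 = -8)
O = -21 (O = -1 + 4*(-5) = -1 - 20 = -21)
(-32*O)*y(-4) = -32*(-21)*(-8) = -8*(-84)*(-8) = 672*(-8) = -5376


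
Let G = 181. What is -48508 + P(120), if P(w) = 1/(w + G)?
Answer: -14600907/301 ≈ -48508.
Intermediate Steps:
P(w) = 1/(181 + w) (P(w) = 1/(w + 181) = 1/(181 + w))
-48508 + P(120) = -48508 + 1/(181 + 120) = -48508 + 1/301 = -14600907/301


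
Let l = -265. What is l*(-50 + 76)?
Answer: -6890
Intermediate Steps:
l*(-50 + 76) = -265*(-50 + 76) = -265*26 = -6890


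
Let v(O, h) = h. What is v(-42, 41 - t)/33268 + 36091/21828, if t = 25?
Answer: 17662127/10679028 ≈ 1.6539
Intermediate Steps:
v(-42, 41 - t)/33268 + 36091/21828 = (41 - 1*25)/33268 + 36091/21828 = (41 - 25)*(1/33268) + 36091*(1/21828) = 16*(1/33268) + 2123/1284 = 4/8317 + 2123/1284 = 17662127/10679028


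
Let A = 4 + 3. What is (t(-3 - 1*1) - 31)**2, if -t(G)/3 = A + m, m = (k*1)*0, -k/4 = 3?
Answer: 2704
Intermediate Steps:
k = -12 (k = -4*3 = -12)
A = 7
m = 0 (m = -12*1*0 = -12*0 = 0)
t(G) = -21 (t(G) = -3*(7 + 0) = -3*7 = -21)
(t(-3 - 1*1) - 31)**2 = (-21 - 31)**2 = (-52)**2 = 2704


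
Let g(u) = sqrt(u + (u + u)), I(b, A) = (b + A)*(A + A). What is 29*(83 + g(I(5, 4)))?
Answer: 2407 + 174*sqrt(6) ≈ 2833.2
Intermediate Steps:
I(b, A) = 2*A*(A + b) (I(b, A) = (A + b)*(2*A) = 2*A*(A + b))
g(u) = sqrt(3)*sqrt(u) (g(u) = sqrt(u + 2*u) = sqrt(3*u) = sqrt(3)*sqrt(u))
29*(83 + g(I(5, 4))) = 29*(83 + sqrt(3)*sqrt(2*4*(4 + 5))) = 29*(83 + sqrt(3)*sqrt(2*4*9)) = 29*(83 + sqrt(3)*sqrt(72)) = 29*(83 + sqrt(3)*(6*sqrt(2))) = 29*(83 + 6*sqrt(6)) = 2407 + 174*sqrt(6)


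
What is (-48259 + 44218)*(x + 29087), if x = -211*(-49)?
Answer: -159320466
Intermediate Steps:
x = 10339
(-48259 + 44218)*(x + 29087) = (-48259 + 44218)*(10339 + 29087) = -4041*39426 = -159320466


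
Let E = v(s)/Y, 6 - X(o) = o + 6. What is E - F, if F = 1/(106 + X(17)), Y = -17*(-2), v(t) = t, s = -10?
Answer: -462/1513 ≈ -0.30535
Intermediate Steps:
X(o) = -o (X(o) = 6 - (o + 6) = 6 - (6 + o) = 6 + (-6 - o) = -o)
Y = 34
E = -5/17 (E = -10/34 = -10*1/34 = -5/17 ≈ -0.29412)
F = 1/89 (F = 1/(106 - 1*17) = 1/(106 - 17) = 1/89 ≈ 0.011236)
E - F = -5/17 - 1*1/89 = -5/17 - 1/89 = -462/1513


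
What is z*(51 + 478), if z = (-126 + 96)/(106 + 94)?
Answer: -1587/20 ≈ -79.350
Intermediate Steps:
z = -3/20 (z = -30/200 = -30*1/200 = -3/20 ≈ -0.15000)
z*(51 + 478) = -3*(51 + 478)/20 = -3/20*529 = -1587/20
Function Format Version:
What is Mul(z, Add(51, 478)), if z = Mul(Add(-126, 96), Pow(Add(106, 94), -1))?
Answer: Rational(-1587, 20) ≈ -79.350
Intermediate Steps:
z = Rational(-3, 20) (z = Mul(-30, Pow(200, -1)) = Mul(-30, Rational(1, 200)) = Rational(-3, 20) ≈ -0.15000)
Mul(z, Add(51, 478)) = Mul(Rational(-3, 20), Add(51, 478)) = Mul(Rational(-3, 20), 529) = Rational(-1587, 20)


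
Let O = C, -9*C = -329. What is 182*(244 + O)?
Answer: 459550/9 ≈ 51061.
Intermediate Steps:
C = 329/9 (C = -⅑*(-329) = 329/9 ≈ 36.556)
O = 329/9 ≈ 36.556
182*(244 + O) = 182*(244 + 329/9) = 182*(2525/9) = 459550/9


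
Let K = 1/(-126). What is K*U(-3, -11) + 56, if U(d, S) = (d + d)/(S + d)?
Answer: 16463/294 ≈ 55.997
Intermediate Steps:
U(d, S) = 2*d/(S + d) (U(d, S) = (2*d)/(S + d) = 2*d/(S + d))
K = -1/126 ≈ -0.0079365
K*U(-3, -11) + 56 = -(-3)/(63*(-11 - 3)) + 56 = -(-3)/(63*(-14)) + 56 = -(-3)*(-1)/(63*14) + 56 = -1/126*3/7 + 56 = -1/294 + 56 = 16463/294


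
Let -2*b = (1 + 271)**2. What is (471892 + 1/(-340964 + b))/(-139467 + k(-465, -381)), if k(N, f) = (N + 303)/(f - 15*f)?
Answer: -52852357645213/15620441475880 ≈ -3.3835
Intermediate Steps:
b = -36992 (b = -(1 + 271)**2/2 = -1/2*272**2 = -1/2*73984 = -36992)
k(N, f) = -(303 + N)/(14*f) (k(N, f) = (303 + N)/((-14*f)) = (303 + N)*(-1/(14*f)) = -(303 + N)/(14*f))
(471892 + 1/(-340964 + b))/(-139467 + k(-465, -381)) = (471892 + 1/(-340964 - 36992))/(-139467 + (1/14)*(-303 - 1*(-465))/(-381)) = (471892 + 1/(-377956))/(-139467 + (1/14)*(-1/381)*(-303 + 465)) = (471892 - 1/377956)/(-139467 + (1/14)*(-1/381)*162) = 178354412751/(377956*(-139467 - 27/889)) = 178354412751/(377956*(-123986190/889)) = (178354412751/377956)*(-889/123986190) = -52852357645213/15620441475880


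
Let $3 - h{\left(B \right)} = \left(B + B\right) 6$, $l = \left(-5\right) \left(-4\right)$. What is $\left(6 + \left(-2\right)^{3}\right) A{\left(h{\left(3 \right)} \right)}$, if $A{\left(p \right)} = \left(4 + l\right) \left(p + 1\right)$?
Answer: $1536$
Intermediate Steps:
$l = 20$
$h{\left(B \right)} = 3 - 12 B$ ($h{\left(B \right)} = 3 - \left(B + B\right) 6 = 3 - 2 B 6 = 3 - 12 B$)
$A{\left(p \right)} = 24 + 24 p$ ($A{\left(p \right)} = \left(4 + 20\right) \left(p + 1\right) = 24 \left(1 + p\right) = 24 + 24 p$)
$\left(6 + \left(-2\right)^{3}\right) A{\left(h{\left(3 \right)} \right)} = \left(6 + \left(-2\right)^{3}\right) \left(24 + 24 \left(3 - 36\right)\right) = \left(6 - 8\right) \left(24 + 24 \left(3 - 36\right)\right) = - 2 \left(24 + 24 \left(-33\right)\right) = - 2 \left(24 - 792\right) = \left(-2\right) \left(-768\right) = 1536$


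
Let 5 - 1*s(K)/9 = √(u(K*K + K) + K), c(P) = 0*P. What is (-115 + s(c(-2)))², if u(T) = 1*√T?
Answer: 4900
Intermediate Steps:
c(P) = 0
u(T) = √T
s(K) = 45 - 9*√(K + √(K + K²)) (s(K) = 45 - 9*√(√(K*K + K) + K) = 45 - 9*√(√(K² + K) + K) = 45 - 9*√(√(K + K²) + K) = 45 - 9*√(K + √(K + K²)))
(-115 + s(c(-2)))² = (-115 + (45 - 9*√(0 + √(0*(1 + 0)))))² = (-115 + (45 - 9*√(0 + √(0*1))))² = (-115 + (45 - 9*√(0 + √0)))² = (-115 + (45 - 9*√(0 + 0)))² = (-115 + (45 - 9*√0))² = (-115 + (45 - 9*0))² = (-115 + (45 + 0))² = (-115 + 45)² = (-70)² = 4900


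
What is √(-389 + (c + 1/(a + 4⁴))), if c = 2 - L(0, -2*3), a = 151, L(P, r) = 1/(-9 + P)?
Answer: I*√576786155/1221 ≈ 19.669*I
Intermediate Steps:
c = 19/9 (c = 2 - 1/(-9 + 0) = 2 - 1/(-9) = 2 - 1*(-⅑) = 2 + ⅑ = 19/9 ≈ 2.1111)
√(-389 + (c + 1/(a + 4⁴))) = √(-389 + (19/9 + 1/(151 + 4⁴))) = √(-389 + (19/9 + 1/(151 + 256))) = √(-389 + (19/9 + 1/407)) = √(-389 + 7742/3663) = √(-1417165/3663) = I*√576786155/1221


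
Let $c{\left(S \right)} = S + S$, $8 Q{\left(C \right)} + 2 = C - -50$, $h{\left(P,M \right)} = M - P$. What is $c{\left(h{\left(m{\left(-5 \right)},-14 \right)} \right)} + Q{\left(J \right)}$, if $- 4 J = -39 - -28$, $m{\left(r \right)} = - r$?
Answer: $- \frac{1013}{32} \approx -31.656$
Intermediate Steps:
$J = \frac{11}{4}$ ($J = - \frac{-39 - -28}{4} = - \frac{-39 + 28}{4} = \left(- \frac{1}{4}\right) \left(-11\right) = \frac{11}{4} \approx 2.75$)
$Q{\left(C \right)} = 6 + \frac{C}{8}$ ($Q{\left(C \right)} = - \frac{1}{4} + \frac{C - -50}{8} = - \frac{1}{4} + \frac{C + 50}{8} = - \frac{1}{4} + \frac{50 + C}{8} = - \frac{1}{4} + \left(\frac{25}{4} + \frac{C}{8}\right) = 6 + \frac{C}{8}$)
$c{\left(S \right)} = 2 S$
$c{\left(h{\left(m{\left(-5 \right)},-14 \right)} \right)} + Q{\left(J \right)} = 2 \left(-14 - \left(-1\right) \left(-5\right)\right) + \left(6 + \frac{1}{8} \cdot \frac{11}{4}\right) = 2 \left(-14 - 5\right) + \left(6 + \frac{11}{32}\right) = 2 \left(-14 - 5\right) + \frac{203}{32} = 2 \left(-19\right) + \frac{203}{32} = -38 + \frac{203}{32} = - \frac{1013}{32}$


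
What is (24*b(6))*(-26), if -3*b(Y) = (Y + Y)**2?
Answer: 29952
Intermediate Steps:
b(Y) = -4*Y**2/3 (b(Y) = -(Y + Y)**2/3 = -4*Y**2/3)
(24*b(6))*(-26) = (24*(-4/3*6**2))*(-26) = (24*(-4/3*36))*(-26) = (24*(-48))*(-26) = -1152*(-26) = 29952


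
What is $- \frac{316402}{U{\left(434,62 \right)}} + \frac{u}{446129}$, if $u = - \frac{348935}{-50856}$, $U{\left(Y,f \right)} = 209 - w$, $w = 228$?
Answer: $\frac{7178635027856213}{431078392056} \approx 16653.0$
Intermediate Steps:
$U{\left(Y,f \right)} = -19$ ($U{\left(Y,f \right)} = 209 - 228 = -19$)
$u = \frac{348935}{50856}$ ($u = \left(-348935\right) \left(- \frac{1}{50856}\right) = \frac{348935}{50856} \approx 6.8612$)
$- \frac{316402}{U{\left(434,62 \right)}} + \frac{u}{446129} = - \frac{316402}{-19} + \frac{348935}{50856 \cdot 446129} = \left(-316402\right) \left(- \frac{1}{19}\right) + \frac{348935}{50856} \cdot \frac{1}{446129} = \frac{316402}{19} + \frac{348935}{22688336424} = \frac{7178635027856213}{431078392056}$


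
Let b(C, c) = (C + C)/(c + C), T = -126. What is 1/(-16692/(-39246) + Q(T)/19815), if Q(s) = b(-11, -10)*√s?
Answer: 25006762674764325/10635827734416754 - 9325562994165*I*√14/10635827734416754 ≈ 2.3512 - 0.0032807*I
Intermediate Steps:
b(C, c) = 2*C/(C + c) (b(C, c) = (2*C)/(C + c) = 2*C/(C + c))
Q(s) = 22*√s/21 (Q(s) = (2*(-11)/(-11 - 10))*√s = (2*(-11)/(-21))*√s = (2*(-11)*(-1/21))*√s = 22*√s/21)
1/(-16692/(-39246) + Q(T)/19815) = 1/(-16692/(-39246) + (22*√(-126)/21)/19815) = 1/(-16692*(-1/39246) + (22*(3*I*√14)/21)*(1/19815)) = 1/(2782/6541 + (22*I*√14/7)*(1/19815)) = 1/(2782/6541 + 22*I*√14/138705)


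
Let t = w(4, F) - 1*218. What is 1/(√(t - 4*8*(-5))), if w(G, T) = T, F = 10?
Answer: -I*√3/12 ≈ -0.14434*I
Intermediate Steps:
t = -208 (t = 10 - 1*218 = 10 - 218 = -208)
1/(√(t - 4*8*(-5))) = 1/(√(-208 - 4*8*(-5))) = 1/(√(-208 - 32*(-5))) = 1/(√(-208 + 160)) = 1/(√(-48)) = 1/(4*I*√3) = -I*√3/12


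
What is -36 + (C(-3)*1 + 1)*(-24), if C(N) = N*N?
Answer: -276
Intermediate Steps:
C(N) = N²
-36 + (C(-3)*1 + 1)*(-24) = -36 + ((-3)²*1 + 1)*(-24) = -36 + (9*1 + 1)*(-24) = -36 + (9 + 1)*(-24) = -36 + 10*(-24) = -36 - 240 = -276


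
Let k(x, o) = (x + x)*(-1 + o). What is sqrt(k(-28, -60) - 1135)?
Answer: sqrt(2281) ≈ 47.760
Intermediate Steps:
k(x, o) = 2*x*(-1 + o) (k(x, o) = (2*x)*(-1 + o) = 2*x*(-1 + o))
sqrt(k(-28, -60) - 1135) = sqrt(2*(-28)*(-1 - 60) - 1135) = sqrt(2*(-28)*(-61) - 1135) = sqrt(3416 - 1135) = sqrt(2281)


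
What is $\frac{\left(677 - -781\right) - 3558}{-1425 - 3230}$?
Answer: $\frac{60}{133} \approx 0.45113$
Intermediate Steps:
$\frac{\left(677 - -781\right) - 3558}{-1425 - 3230} = \frac{\left(677 + 781\right) - 3558}{-4655} = \left(1458 - 3558\right) \left(- \frac{1}{4655}\right) = \left(-2100\right) \left(- \frac{1}{4655}\right) = \frac{60}{133}$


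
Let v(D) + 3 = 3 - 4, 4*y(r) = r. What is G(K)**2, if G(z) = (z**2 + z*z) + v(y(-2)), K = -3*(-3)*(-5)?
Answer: 16370116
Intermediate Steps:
y(r) = r/4
v(D) = -4 (v(D) = -3 + (3 - 4) = -3 - 1 = -4)
K = -45 (K = 9*(-5) = -45)
G(z) = -4 + 2*z**2 (G(z) = (z**2 + z*z) - 4 = (z**2 + z**2) - 4 = 2*z**2 - 4 = -4 + 2*z**2)
G(K)**2 = (-4 + 2*(-45)**2)**2 = (-4 + 2*2025)**2 = (-4 + 4050)**2 = 4046**2 = 16370116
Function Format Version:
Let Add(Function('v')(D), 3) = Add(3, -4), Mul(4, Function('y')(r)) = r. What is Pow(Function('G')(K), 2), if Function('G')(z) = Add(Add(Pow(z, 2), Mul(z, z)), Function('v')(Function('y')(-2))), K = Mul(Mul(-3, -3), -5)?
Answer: 16370116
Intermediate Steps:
Function('y')(r) = Mul(Rational(1, 4), r)
Function('v')(D) = -4 (Function('v')(D) = Add(-3, Add(3, -4)) = Add(-3, -1) = -4)
K = -45 (K = Mul(9, -5) = -45)
Function('G')(z) = Add(-4, Mul(2, Pow(z, 2))) (Function('G')(z) = Add(Add(Pow(z, 2), Mul(z, z)), -4) = Add(Add(Pow(z, 2), Pow(z, 2)), -4) = Add(Mul(2, Pow(z, 2)), -4) = Add(-4, Mul(2, Pow(z, 2))))
Pow(Function('G')(K), 2) = Pow(Add(-4, Mul(2, Pow(-45, 2))), 2) = Pow(Add(-4, Mul(2, 2025)), 2) = Pow(Add(-4, 4050), 2) = Pow(4046, 2) = 16370116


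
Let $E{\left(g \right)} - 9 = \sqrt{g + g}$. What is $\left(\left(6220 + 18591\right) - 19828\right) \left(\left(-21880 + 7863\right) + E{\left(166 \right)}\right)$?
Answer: $-69801864 + 9966 \sqrt{83} \approx -6.9711 \cdot 10^{7}$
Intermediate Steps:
$E{\left(g \right)} = 9 + \sqrt{2} \sqrt{g}$ ($E{\left(g \right)} = 9 + \sqrt{g + g} = 9 + \sqrt{2 g} = 9 + \sqrt{2} \sqrt{g}$)
$\left(\left(6220 + 18591\right) - 19828\right) \left(\left(-21880 + 7863\right) + E{\left(166 \right)}\right) = \left(\left(6220 + 18591\right) - 19828\right) \left(\left(-21880 + 7863\right) + \left(9 + \sqrt{2} \sqrt{166}\right)\right) = \left(24811 - 19828\right) \left(-14017 + \left(9 + 2 \sqrt{83}\right)\right) = 4983 \left(-14008 + 2 \sqrt{83}\right) = -69801864 + 9966 \sqrt{83}$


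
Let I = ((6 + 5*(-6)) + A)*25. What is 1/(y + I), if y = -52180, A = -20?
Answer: -1/53280 ≈ -1.8769e-5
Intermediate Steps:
I = -1100 (I = ((6 + 5*(-6)) - 20)*25 = ((6 - 30) - 20)*25 = (-24 - 20)*25 = -44*25 = -1100)
1/(y + I) = 1/(-52180 - 1100) = 1/(-53280) = -1/53280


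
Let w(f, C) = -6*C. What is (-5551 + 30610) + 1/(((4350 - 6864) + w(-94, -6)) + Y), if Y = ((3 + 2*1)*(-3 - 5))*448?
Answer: 511153481/20398 ≈ 25059.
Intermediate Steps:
Y = -17920 (Y = ((3 + 2)*(-8))*448 = (5*(-8))*448 = -40*448 = -17920)
(-5551 + 30610) + 1/(((4350 - 6864) + w(-94, -6)) + Y) = (-5551 + 30610) + 1/(((4350 - 6864) - 6*(-6)) - 17920) = 25059 + 1/((-2514 + 36) - 17920) = 25059 + 1/(-2478 - 17920) = 25059 + 1/(-20398) = 25059 - 1/20398 = 511153481/20398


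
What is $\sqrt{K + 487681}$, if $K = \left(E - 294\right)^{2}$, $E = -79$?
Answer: $\sqrt{626810} \approx 791.71$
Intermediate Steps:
$K = 139129$ ($K = \left(-79 - 294\right)^{2} = \left(-373\right)^{2} = 139129$)
$\sqrt{K + 487681} = \sqrt{139129 + 487681} = \sqrt{626810}$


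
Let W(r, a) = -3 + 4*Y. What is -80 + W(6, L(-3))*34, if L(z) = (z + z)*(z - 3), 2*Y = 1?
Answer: -114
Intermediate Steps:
Y = ½ (Y = (½)*1 = ½ ≈ 0.50000)
L(z) = 2*z*(-3 + z) (L(z) = (2*z)*(-3 + z) = 2*z*(-3 + z))
W(r, a) = -1 (W(r, a) = -3 + 4*(½) = -3 + 2 = -1)
-80 + W(6, L(-3))*34 = -80 - 1*34 = -80 - 34 = -114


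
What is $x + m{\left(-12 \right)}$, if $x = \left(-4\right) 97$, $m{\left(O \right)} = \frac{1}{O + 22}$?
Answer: $- \frac{3879}{10} \approx -387.9$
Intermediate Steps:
$m{\left(O \right)} = \frac{1}{22 + O}$
$x = -388$
$x + m{\left(-12 \right)} = -388 + \frac{1}{22 - 12} = -388 + \frac{1}{10} = - \frac{3879}{10}$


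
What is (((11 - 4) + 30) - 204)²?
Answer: 27889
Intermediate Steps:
(((11 - 4) + 30) - 204)² = ((7 + 30) - 204)² = (37 - 204)² = (-167)² = 27889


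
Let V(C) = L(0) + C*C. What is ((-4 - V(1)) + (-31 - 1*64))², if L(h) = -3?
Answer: 9409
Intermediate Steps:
V(C) = -3 + C² (V(C) = -3 + C*C = -3 + C²)
((-4 - V(1)) + (-31 - 1*64))² = ((-4 - (-3 + 1²)) + (-31 - 1*64))² = ((-4 - (-3 + 1)) + (-31 - 64))² = ((-4 - 1*(-2)) - 95)² = ((-4 + 2) - 95)² = (-2 - 95)² = (-97)² = 9409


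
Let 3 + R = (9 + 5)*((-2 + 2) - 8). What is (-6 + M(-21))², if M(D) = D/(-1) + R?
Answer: 10000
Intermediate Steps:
R = -115 (R = -3 + (9 + 5)*((-2 + 2) - 8) = -3 + 14*(0 - 8) = -3 + 14*(-8) = -3 - 112 = -115)
M(D) = -115 - D (M(D) = D/(-1) - 115 = -D - 115 = -115 - D)
(-6 + M(-21))² = (-6 + (-115 - 1*(-21)))² = (-6 + (-115 + 21))² = (-6 - 94)² = (-100)² = 10000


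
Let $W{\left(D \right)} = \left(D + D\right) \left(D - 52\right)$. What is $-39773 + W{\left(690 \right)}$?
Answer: $840667$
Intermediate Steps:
$W{\left(D \right)} = 2 D \left(-52 + D\right)$
$-39773 + W{\left(690 \right)} = -39773 + 2 \cdot 690 \left(-52 + 690\right) = -39773 + 2 \cdot 690 \cdot 638 = -39773 + 880440 = 840667$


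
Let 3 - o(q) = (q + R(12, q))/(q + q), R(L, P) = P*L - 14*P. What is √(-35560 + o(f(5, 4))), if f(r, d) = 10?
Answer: I*√142226/2 ≈ 188.56*I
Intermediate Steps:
R(L, P) = -14*P + L*P (R(L, P) = L*P - 14*P = -14*P + L*P)
o(q) = 7/2 (o(q) = 3 - (q + q*(-14 + 12))/(q + q) = 3 - (q + q*(-2))/(2*q) = 3 - (q - 2*q)*1/(2*q) = 3 - (-q)*1/(2*q) = 3 - 1*(-½) = 3 + ½ = 7/2)
√(-35560 + o(f(5, 4))) = √(-35560 + 7/2) = √(-71113/2) = I*√142226/2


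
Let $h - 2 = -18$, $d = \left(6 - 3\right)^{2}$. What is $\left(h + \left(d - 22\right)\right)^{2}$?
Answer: $841$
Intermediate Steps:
$d = 9$ ($d = 3^{2} = 9$)
$h = -16$ ($h = 2 - 18 = -16$)
$\left(h + \left(d - 22\right)\right)^{2} = \left(-16 + \left(9 - 22\right)\right)^{2} = \left(-16 - 13\right)^{2} = \left(-29\right)^{2} = 841$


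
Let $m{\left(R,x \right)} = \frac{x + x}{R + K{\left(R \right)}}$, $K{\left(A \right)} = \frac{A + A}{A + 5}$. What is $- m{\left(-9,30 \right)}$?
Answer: $\frac{40}{3} \approx 13.333$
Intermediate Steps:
$K{\left(A \right)} = \frac{2 A}{5 + A}$
$m{\left(R,x \right)} = \frac{2 x}{R + \frac{2 R}{5 + R}}$ ($m{\left(R,x \right)} = \frac{x + x}{R + \frac{2 R}{5 + R}} = \frac{2 x}{R + \frac{2 R}{5 + R}}$)
$- m{\left(-9,30 \right)} = - \frac{2 \cdot 30 \left(5 - 9\right)}{\left(-9\right) \left(7 - 9\right)} = - \frac{2 \cdot 30 \left(-1\right) \left(-4\right)}{9 \left(-2\right)} = - \frac{2 \cdot 30 \left(-1\right) \left(-1\right) \left(-4\right)}{9 \cdot 2} = \left(-1\right) \left(- \frac{40}{3}\right) = \frac{40}{3}$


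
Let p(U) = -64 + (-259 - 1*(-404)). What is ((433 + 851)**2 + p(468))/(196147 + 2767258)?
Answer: 1648737/2963405 ≈ 0.55637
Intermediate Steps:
p(U) = 81 (p(U) = -64 + (-259 + 404) = -64 + 145 = 81)
((433 + 851)**2 + p(468))/(196147 + 2767258) = ((433 + 851)**2 + 81)/(196147 + 2767258) = (1284**2 + 81)/2963405 = (1648656 + 81)*(1/2963405) = 1648737*(1/2963405) = 1648737/2963405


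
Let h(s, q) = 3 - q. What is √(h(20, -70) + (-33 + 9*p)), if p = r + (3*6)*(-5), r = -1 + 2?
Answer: I*√761 ≈ 27.586*I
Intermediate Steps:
r = 1
p = -89 (p = 1 + (3*6)*(-5) = 1 + 18*(-5) = 1 - 90 = -89)
√(h(20, -70) + (-33 + 9*p)) = √((3 - 1*(-70)) + (-33 + 9*(-89))) = √((3 + 70) + (-33 - 801)) = √(73 - 834) = √(-761) = I*√761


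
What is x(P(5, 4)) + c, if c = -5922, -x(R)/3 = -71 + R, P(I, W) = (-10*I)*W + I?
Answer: -5124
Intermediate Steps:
P(I, W) = I - 10*I*W (P(I, W) = -10*I*W + I = I - 10*I*W)
x(R) = 213 - 3*R (x(R) = -3*(-71 + R) = 213 - 3*R)
x(P(5, 4)) + c = (213 - 15*(1 - 10*4)) - 5922 = (213 - 15*(1 - 40)) - 5922 = (213 - 15*(-39)) - 5922 = (213 - 3*(-195)) - 5922 = (213 + 585) - 5922 = 798 - 5922 = -5124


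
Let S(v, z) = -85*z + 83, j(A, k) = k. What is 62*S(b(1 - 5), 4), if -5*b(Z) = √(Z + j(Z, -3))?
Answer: -15934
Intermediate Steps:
b(Z) = -√(-3 + Z)/5 (b(Z) = -√(Z - 3)/5 = -√(-3 + Z)/5)
S(v, z) = 83 - 85*z
62*S(b(1 - 5), 4) = 62*(83 - 85*4) = 62*(83 - 340) = 62*(-257) = -15934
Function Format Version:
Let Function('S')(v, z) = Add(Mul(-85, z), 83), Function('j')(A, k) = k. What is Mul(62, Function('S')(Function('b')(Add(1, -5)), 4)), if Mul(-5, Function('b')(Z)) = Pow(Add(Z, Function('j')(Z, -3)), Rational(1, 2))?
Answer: -15934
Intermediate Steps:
Function('b')(Z) = Mul(Rational(-1, 5), Pow(Add(-3, Z), Rational(1, 2))) (Function('b')(Z) = Mul(Rational(-1, 5), Pow(Add(Z, -3), Rational(1, 2))) = Mul(Rational(-1, 5), Pow(Add(-3, Z), Rational(1, 2))))
Function('S')(v, z) = Add(83, Mul(-85, z))
Mul(62, Function('S')(Function('b')(Add(1, -5)), 4)) = Mul(62, Add(83, Mul(-85, 4))) = Mul(62, Add(83, -340)) = Mul(62, -257) = -15934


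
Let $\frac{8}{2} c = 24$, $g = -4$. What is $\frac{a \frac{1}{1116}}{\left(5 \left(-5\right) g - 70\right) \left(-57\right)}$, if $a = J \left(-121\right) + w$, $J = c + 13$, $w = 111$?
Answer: $\frac{547}{477090} \approx 0.0011465$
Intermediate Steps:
$c = 6$ ($c = \frac{1}{4} \cdot 24 = 6$)
$J = 19$ ($J = 6 + 13 = 19$)
$a = -2188$ ($a = 19 \left(-121\right) + 111 = -2299 + 111 = -2188$)
$\frac{a \frac{1}{1116}}{\left(5 \left(-5\right) g - 70\right) \left(-57\right)} = \frac{\left(-2188\right) \frac{1}{1116}}{\left(5 \left(-5\right) \left(-4\right) - 70\right) \left(-57\right)} = \frac{\left(-2188\right) \frac{1}{1116}}{\left(\left(-25\right) \left(-4\right) - 70\right) \left(-57\right)} = - \frac{547}{279 \left(100 - 70\right) \left(-57\right)} = - \frac{547}{279 \cdot 30 \left(-57\right)} = - \frac{547}{279 \left(-1710\right)} = \left(- \frac{547}{279}\right) \left(- \frac{1}{1710}\right) = \frac{547}{477090}$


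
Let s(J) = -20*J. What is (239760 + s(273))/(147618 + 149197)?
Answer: 46860/59363 ≈ 0.78938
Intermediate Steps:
(239760 + s(273))/(147618 + 149197) = (239760 - 20*273)/(147618 + 149197) = (239760 - 5460)/296815 = 234300*(1/296815) = 46860/59363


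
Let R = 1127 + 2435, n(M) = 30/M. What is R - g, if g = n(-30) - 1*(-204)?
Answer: 3359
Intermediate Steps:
R = 3562
g = 203 (g = 30/(-30) - 1*(-204) = 30*(-1/30) + 204 = -1 + 204 = 203)
R - g = 3562 - 1*203 = 3562 - 203 = 3359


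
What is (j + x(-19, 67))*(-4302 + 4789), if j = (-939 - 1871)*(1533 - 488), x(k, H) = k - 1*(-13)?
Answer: -1430054072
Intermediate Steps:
x(k, H) = 13 + k (x(k, H) = k + 13 = 13 + k)
j = -2936450 (j = -2810*1045 = -2936450)
(j + x(-19, 67))*(-4302 + 4789) = (-2936450 + (13 - 19))*(-4302 + 4789) = (-2936450 - 6)*487 = -2936456*487 = -1430054072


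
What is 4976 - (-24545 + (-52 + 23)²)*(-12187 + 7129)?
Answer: -119889856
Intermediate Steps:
4976 - (-24545 + (-52 + 23)²)*(-12187 + 7129) = 4976 - (-24545 + (-29)²)*(-5058) = 4976 - (-24545 + 841)*(-5058) = 4976 - (-23704)*(-5058) = 4976 - 1*119894832 = 4976 - 119894832 = -119889856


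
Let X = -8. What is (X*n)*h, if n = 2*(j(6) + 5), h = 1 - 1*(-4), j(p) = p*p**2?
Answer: -17680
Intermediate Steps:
j(p) = p**3
h = 5 (h = 1 + 4 = 5)
n = 442 (n = 2*(6**3 + 5) = 2*(216 + 5) = 2*221 = 442)
(X*n)*h = -8*442*5 = -3536*5 = -17680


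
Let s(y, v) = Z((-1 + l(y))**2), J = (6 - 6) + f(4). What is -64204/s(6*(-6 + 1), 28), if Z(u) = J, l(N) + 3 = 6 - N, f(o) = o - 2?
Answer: -32102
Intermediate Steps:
f(o) = -2 + o
l(N) = 3 - N (l(N) = -3 + (6 - N) = 3 - N)
J = 2 (J = (6 - 6) + (-2 + 4) = 0 + 2 = 2)
Z(u) = 2
s(y, v) = 2
-64204/s(6*(-6 + 1), 28) = -64204/2 = -64204*1/2 = -32102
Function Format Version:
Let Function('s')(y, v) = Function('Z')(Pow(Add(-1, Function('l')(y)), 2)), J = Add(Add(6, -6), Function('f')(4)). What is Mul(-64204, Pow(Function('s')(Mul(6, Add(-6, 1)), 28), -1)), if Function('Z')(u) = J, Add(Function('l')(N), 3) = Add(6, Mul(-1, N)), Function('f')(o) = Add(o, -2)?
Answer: -32102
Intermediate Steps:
Function('f')(o) = Add(-2, o)
Function('l')(N) = Add(3, Mul(-1, N)) (Function('l')(N) = Add(-3, Add(6, Mul(-1, N))) = Add(3, Mul(-1, N)))
J = 2 (J = Add(Add(6, -6), Add(-2, 4)) = Add(0, 2) = 2)
Function('Z')(u) = 2
Function('s')(y, v) = 2
Mul(-64204, Pow(Function('s')(Mul(6, Add(-6, 1)), 28), -1)) = Mul(-64204, Pow(2, -1)) = Mul(-64204, Rational(1, 2)) = -32102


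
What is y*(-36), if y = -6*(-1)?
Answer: -216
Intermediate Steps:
y = 6
y*(-36) = 6*(-36) = -216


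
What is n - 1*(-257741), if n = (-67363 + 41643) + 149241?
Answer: 381262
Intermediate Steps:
n = 123521 (n = -25720 + 149241 = 123521)
n - 1*(-257741) = 123521 - 1*(-257741) = 123521 + 257741 = 381262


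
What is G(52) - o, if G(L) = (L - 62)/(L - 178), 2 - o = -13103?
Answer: -825610/63 ≈ -13105.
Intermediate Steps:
o = 13105 (o = 2 - 1*(-13103) = 2 + 13103 = 13105)
G(L) = (-62 + L)/(-178 + L)
G(52) - o = (-62 + 52)/(-178 + 52) - 1*13105 = -10/(-126) - 13105 = -1/126*(-10) - 13105 = 5/63 - 13105 = -825610/63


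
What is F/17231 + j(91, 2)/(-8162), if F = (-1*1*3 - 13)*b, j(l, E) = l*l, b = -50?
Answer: -19451473/20091346 ≈ -0.96815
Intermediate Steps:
j(l, E) = l²
F = 800 (F = (-1*1*3 - 13)*(-50) = (-1*3 - 13)*(-50) = (-3 - 13)*(-50) = -16*(-50) = 800)
F/17231 + j(91, 2)/(-8162) = 800/17231 + 91²/(-8162) = 800*(1/17231) + 8281*(-1/8162) = 800/17231 - 1183/1166 = -19451473/20091346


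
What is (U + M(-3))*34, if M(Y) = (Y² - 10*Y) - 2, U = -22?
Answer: 510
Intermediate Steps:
M(Y) = -2 + Y² - 10*Y
(U + M(-3))*34 = (-22 + (-2 + (-3)² - 10*(-3)))*34 = (-22 + (-2 + 9 + 30))*34 = (-22 + 37)*34 = 15*34 = 510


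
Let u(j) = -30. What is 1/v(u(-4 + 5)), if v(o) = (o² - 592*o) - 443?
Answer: 1/18217 ≈ 5.4894e-5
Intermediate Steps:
v(o) = -443 + o² - 592*o
1/v(u(-4 + 5)) = 1/(-443 + (-30)² - 592*(-30)) = 1/(-443 + 900 + 17760) = 1/18217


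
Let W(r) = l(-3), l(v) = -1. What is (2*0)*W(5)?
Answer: 0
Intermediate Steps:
W(r) = -1
(2*0)*W(5) = (2*0)*(-1) = 0*(-1) = 0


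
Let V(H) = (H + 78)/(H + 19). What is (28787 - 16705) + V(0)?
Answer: 229636/19 ≈ 12086.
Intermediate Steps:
V(H) = (78 + H)/(19 + H)
(28787 - 16705) + V(0) = (28787 - 16705) + (78 + 0)/(19 + 0) = 12082 + 78/19 = 229636/19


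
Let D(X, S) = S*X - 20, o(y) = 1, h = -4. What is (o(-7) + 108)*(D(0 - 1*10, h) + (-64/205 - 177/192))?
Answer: 26836781/13120 ≈ 2045.5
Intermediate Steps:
D(X, S) = -20 + S*X
(o(-7) + 108)*(D(0 - 1*10, h) + (-64/205 - 177/192)) = (1 + 108)*((-20 - 4*(0 - 1*10)) + (-64/205 - 177/192)) = 109*((-20 - 4*(0 - 10)) + (-64*1/205 - 177*1/192)) = 109*((-20 - 4*(-10)) + (-64/205 - 59/64)) = 109*((-20 + 40) - 16191/13120) = 109*(20 - 16191/13120) = 109*(246209/13120) = 26836781/13120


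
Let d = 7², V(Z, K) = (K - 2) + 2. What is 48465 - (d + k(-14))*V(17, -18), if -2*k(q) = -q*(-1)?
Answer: 49473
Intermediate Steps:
V(Z, K) = K (V(Z, K) = (-2 + K) + 2 = K)
k(q) = -q/2 (k(q) = -(-q)*(-1)/2 = -q/2)
d = 49
48465 - (d + k(-14))*V(17, -18) = 48465 - (49 - ½*(-14))*(-18) = 48465 - (49 + 7)*(-18) = 48465 - 56*(-18) = 48465 - 1*(-1008) = 48465 + 1008 = 49473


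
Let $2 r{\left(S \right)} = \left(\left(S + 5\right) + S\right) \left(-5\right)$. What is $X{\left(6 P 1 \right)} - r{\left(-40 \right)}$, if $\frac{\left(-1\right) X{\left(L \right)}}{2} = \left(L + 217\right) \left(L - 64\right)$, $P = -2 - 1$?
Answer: $\frac{64897}{2} \approx 32449.0$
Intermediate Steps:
$P = -3$ ($P = -2 - 1 = -3$)
$X{\left(L \right)} = - 2 \left(-64 + L\right) \left(217 + L\right)$ ($X{\left(L \right)} = - 2 \left(L + 217\right) \left(L - 64\right) = - 2 \left(217 + L\right) \left(-64 + L\right) = - 2 \left(-64 + L\right) \left(217 + L\right)$)
$r{\left(S \right)} = - \frac{25}{2} - 5 S$ ($r{\left(S \right)} = \frac{\left(\left(S + 5\right) + S\right) \left(-5\right)}{2} = \frac{\left(\left(5 + S\right) + S\right) \left(-5\right)}{2} = \frac{\left(5 + 2 S\right) \left(-5\right)}{2} = \frac{-25 - 10 S}{2} = - \frac{25}{2} - 5 S$)
$X{\left(6 P 1 \right)} - r{\left(-40 \right)} = \left(27776 - 306 \cdot 6 \left(-3\right) 1 - 2 \left(6 \left(-3\right) 1\right)^{2}\right) - \left(- \frac{25}{2} - -200\right) = \left(27776 - 306 \left(\left(-18\right) 1\right) - 2 \left(\left(-18\right) 1\right)^{2}\right) - \left(- \frac{25}{2} + 200\right) = \left(27776 - -5508 - 2 \left(-18\right)^{2}\right) - \frac{375}{2} = \left(27776 + 5508 - 648\right) - \frac{375}{2} = 32636 - \frac{375}{2} = \frac{64897}{2}$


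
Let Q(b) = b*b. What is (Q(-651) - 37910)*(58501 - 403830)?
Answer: -133259353139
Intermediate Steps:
Q(b) = b²
(Q(-651) - 37910)*(58501 - 403830) = ((-651)² - 37910)*(58501 - 403830) = (423801 - 37910)*(-345329) = 385891*(-345329) = -133259353139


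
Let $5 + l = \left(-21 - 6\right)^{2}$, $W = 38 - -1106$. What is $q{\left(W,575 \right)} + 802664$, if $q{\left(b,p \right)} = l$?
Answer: $803388$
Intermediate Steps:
$W = 1144$ ($W = 38 + 1106 = 1144$)
$l = 724$ ($l = -5 + \left(-21 - 6\right)^{2} = -5 + \left(-27\right)^{2} = -5 + 729 = 724$)
$q{\left(b,p \right)} = 724$
$q{\left(W,575 \right)} + 802664 = 724 + 802664 = 803388$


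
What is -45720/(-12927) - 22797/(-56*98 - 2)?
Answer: 20211097/2628490 ≈ 7.6892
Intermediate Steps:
-45720/(-12927) - 22797/(-56*98 - 2) = -45720*(-1/12927) - 22797/(-5488 - 2) = 15240/4309 - 22797/(-5490) = 15240/4309 - 22797*(-1/5490) = 15240/4309 + 2533/610 = 20211097/2628490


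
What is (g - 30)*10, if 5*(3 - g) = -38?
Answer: -194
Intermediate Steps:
g = 53/5 (g = 3 - ⅕*(-38) = 3 + 38/5 = 53/5 ≈ 10.600)
(g - 30)*10 = (53/5 - 30)*10 = -97/5*10 = -194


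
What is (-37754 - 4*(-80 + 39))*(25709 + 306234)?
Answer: -12477737370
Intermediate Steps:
(-37754 - 4*(-80 + 39))*(25709 + 306234) = (-37754 - 4*(-41))*331943 = (-37754 + 164)*331943 = -37590*331943 = -12477737370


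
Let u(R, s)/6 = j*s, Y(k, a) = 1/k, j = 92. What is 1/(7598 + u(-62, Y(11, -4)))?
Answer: 11/84130 ≈ 0.00013075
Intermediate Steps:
u(R, s) = 552*s (u(R, s) = 6*(92*s) = 552*s)
1/(7598 + u(-62, Y(11, -4))) = 1/(7598 + 552/11) = 1/(84130/11) = 11/84130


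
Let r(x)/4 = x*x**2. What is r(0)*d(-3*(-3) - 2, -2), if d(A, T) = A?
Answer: 0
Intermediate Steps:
r(x) = 4*x**3 (r(x) = 4*(x*x**2) = 4*x**3)
r(0)*d(-3*(-3) - 2, -2) = (4*0**3)*(-3*(-3) - 2) = (4*0)*(9 - 2) = 0*7 = 0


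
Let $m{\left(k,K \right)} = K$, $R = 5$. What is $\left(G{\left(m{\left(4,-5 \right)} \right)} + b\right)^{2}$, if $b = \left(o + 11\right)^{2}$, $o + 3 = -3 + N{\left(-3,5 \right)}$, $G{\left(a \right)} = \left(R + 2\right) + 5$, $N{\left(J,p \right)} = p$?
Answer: $12544$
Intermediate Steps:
$G{\left(a \right)} = 12$ ($G{\left(a \right)} = \left(5 + 2\right) + 5 = 7 + 5 = 12$)
$o = -1$ ($o = -3 + \left(-3 + 5\right) = -3 + 2 = -1$)
$b = 100$ ($b = \left(-1 + 11\right)^{2} = 10^{2} = 100$)
$\left(G{\left(m{\left(4,-5 \right)} \right)} + b\right)^{2} = \left(12 + 100\right)^{2} = 112^{2} = 12544$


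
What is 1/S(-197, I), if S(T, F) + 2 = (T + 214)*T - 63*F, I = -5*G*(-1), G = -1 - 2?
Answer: -1/2406 ≈ -0.00041563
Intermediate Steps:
G = -3
I = -15 (I = -5*(-3)*(-1) = 15*(-1) = -15)
S(T, F) = -2 - 63*F + T*(214 + T) (S(T, F) = -2 + ((T + 214)*T - 63*F) = -2 + ((214 + T)*T - 63*F) = -2 + (T*(214 + T) - 63*F) = -2 + (-63*F + T*(214 + T)) = -2 - 63*F + T*(214 + T))
1/S(-197, I) = 1/(-2 + (-197)**2 - 63*(-15) + 214*(-197)) = 1/(-2 + 38809 + 945 - 42158) = 1/(-2406) = -1/2406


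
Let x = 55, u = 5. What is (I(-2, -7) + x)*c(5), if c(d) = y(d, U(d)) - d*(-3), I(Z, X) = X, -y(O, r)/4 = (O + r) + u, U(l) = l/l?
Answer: -1392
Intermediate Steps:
U(l) = 1
y(O, r) = -20 - 4*O - 4*r (y(O, r) = -4*((O + r) + 5) = -4*(5 + O + r) = -20 - 4*O - 4*r)
c(d) = -24 - d (c(d) = (-20 - 4*d - 4*1) - d*(-3) = (-20 - 4*d - 4) - (-3)*d = (-24 - 4*d) + 3*d = -24 - d)
(I(-2, -7) + x)*c(5) = (-7 + 55)*(-24 - 1*5) = 48*(-24 - 5) = 48*(-29) = -1392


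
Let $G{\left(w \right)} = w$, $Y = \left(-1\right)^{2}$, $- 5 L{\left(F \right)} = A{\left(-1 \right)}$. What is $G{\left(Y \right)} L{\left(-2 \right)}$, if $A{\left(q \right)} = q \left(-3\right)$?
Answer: $- \frac{3}{5} \approx -0.6$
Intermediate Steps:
$A{\left(q \right)} = - 3 q$
$L{\left(F \right)} = - \frac{3}{5}$ ($L{\left(F \right)} = - \frac{\left(-3\right) \left(-1\right)}{5} = \left(- \frac{1}{5}\right) 3 = - \frac{3}{5}$)
$Y = 1$
$G{\left(Y \right)} L{\left(-2 \right)} = 1 \left(- \frac{3}{5}\right) = - \frac{3}{5}$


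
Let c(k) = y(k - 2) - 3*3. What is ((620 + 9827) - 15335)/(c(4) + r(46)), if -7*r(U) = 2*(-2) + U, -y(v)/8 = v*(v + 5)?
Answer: 4888/127 ≈ 38.488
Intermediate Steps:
y(v) = -8*v*(5 + v) (y(v) = -8*v*(v + 5) = -8*v*(5 + v))
c(k) = -9 - 8*(-2 + k)*(3 + k) (c(k) = -8*(k - 2)*(5 + (k - 2)) - 3*3 = -8*(-2 + k)*(5 + (-2 + k)) - 9 = -8*(-2 + k)*(3 + k) - 9 = -9 - 8*(-2 + k)*(3 + k))
r(U) = 4/7 - U/7 (r(U) = -(2*(-2) + U)/7 = -(-4 + U)/7 = 4/7 - U/7)
((620 + 9827) - 15335)/(c(4) + r(46)) = ((620 + 9827) - 15335)/((39 - 8*4 - 8*4²) + (4/7 - ⅐*46)) = (10447 - 15335)/((39 - 32 - 8*16) + (4/7 - 46/7)) = -4888/((39 - 32 - 128) - 6) = -4888/(-121 - 6) = -4888/(-127) = -4888*(-1/127) = 4888/127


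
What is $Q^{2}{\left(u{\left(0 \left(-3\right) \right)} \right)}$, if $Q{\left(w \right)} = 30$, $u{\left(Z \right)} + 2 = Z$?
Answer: $900$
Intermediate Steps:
$u{\left(Z \right)} = -2 + Z$
$Q^{2}{\left(u{\left(0 \left(-3\right) \right)} \right)} = 30^{2} = 900$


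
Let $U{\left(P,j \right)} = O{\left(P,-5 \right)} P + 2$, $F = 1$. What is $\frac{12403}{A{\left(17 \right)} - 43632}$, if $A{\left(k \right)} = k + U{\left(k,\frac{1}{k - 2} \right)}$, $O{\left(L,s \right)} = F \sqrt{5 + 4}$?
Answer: $- \frac{12403}{43562} \approx -0.28472$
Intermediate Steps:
$O{\left(L,s \right)} = 3$ ($O{\left(L,s \right)} = 1 \sqrt{5 + 4} = 1 \sqrt{9} = 1 \cdot 3 = 3$)
$U{\left(P,j \right)} = 2 + 3 P$ ($U{\left(P,j \right)} = 3 P + 2 = 2 + 3 P$)
$A{\left(k \right)} = 2 + 4 k$ ($A{\left(k \right)} = k + \left(2 + 3 k\right) = 2 + 4 k$)
$\frac{12403}{A{\left(17 \right)} - 43632} = \frac{12403}{\left(2 + 4 \cdot 17\right) - 43632} = \frac{12403}{\left(2 + 68\right) - 43632} = \frac{12403}{70 - 43632} = \frac{12403}{-43562} = 12403 \left(- \frac{1}{43562}\right) = - \frac{12403}{43562}$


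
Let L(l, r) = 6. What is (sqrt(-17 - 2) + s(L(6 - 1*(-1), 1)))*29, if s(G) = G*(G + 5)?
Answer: 1914 + 29*I*sqrt(19) ≈ 1914.0 + 126.41*I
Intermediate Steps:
s(G) = G*(5 + G)
(sqrt(-17 - 2) + s(L(6 - 1*(-1), 1)))*29 = (sqrt(-17 - 2) + 6*(5 + 6))*29 = (sqrt(-19) + 6*11)*29 = (I*sqrt(19) + 66)*29 = (66 + I*sqrt(19))*29 = 1914 + 29*I*sqrt(19)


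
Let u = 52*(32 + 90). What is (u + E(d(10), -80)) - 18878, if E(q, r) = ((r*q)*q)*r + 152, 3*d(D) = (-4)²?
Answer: 1526962/9 ≈ 1.6966e+5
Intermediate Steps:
u = 6344 (u = 52*122 = 6344)
d(D) = 16/3 (d(D) = (⅓)*(-4)² = (⅓)*16 = 16/3)
E(q, r) = 152 + q²*r² (E(q, r) = ((q*r)*q)*r + 152 = (r*q²)*r + 152 = q²*r² + 152 = 152 + q²*r²)
(u + E(d(10), -80)) - 18878 = (6344 + (152 + (16/3)²*(-80)²)) - 18878 = (6344 + (152 + (256/9)*6400)) - 18878 = (6344 + (152 + 1638400/9)) - 18878 = (6344 + 1639768/9) - 18878 = 1696864/9 - 18878 = 1526962/9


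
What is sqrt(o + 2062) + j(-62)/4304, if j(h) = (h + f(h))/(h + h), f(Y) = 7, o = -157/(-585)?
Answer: 55/533696 + sqrt(78417755)/195 ≈ 45.412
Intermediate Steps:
o = 157/585 (o = -157*(-1/585) = 157/585 ≈ 0.26838)
j(h) = (7 + h)/(2*h) (j(h) = (h + 7)/(h + h) = (7 + h)/((2*h)) = (7 + h)*(1/(2*h)) = (7 + h)/(2*h))
sqrt(o + 2062) + j(-62)/4304 = sqrt(157/585 + 2062) + ((1/2)*(7 - 62)/(-62))/4304 = sqrt(1206427/585) + ((1/2)*(-1/62)*(-55))*(1/4304) = sqrt(78417755)/195 + (55/124)*(1/4304) = sqrt(78417755)/195 + 55/533696 = 55/533696 + sqrt(78417755)/195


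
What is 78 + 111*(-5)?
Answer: -477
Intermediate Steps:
78 + 111*(-5) = 78 - 555 = -477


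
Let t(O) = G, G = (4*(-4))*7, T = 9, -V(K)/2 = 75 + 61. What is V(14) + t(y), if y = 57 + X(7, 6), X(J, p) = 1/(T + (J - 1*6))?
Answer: -384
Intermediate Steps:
V(K) = -272 (V(K) = -2*(75 + 61) = -2*136 = -272)
X(J, p) = 1/(3 + J) (X(J, p) = 1/(9 + (J - 1*6)) = 1/(9 + (J - 6)) = 1/(9 + (-6 + J)) = 1/(3 + J))
G = -112 (G = -16*7 = -112)
y = 571/10 (y = 57 + 1/(3 + 7) = 57 + 1/10 = 571/10 ≈ 57.100)
t(O) = -112
V(14) + t(y) = -272 - 112 = -384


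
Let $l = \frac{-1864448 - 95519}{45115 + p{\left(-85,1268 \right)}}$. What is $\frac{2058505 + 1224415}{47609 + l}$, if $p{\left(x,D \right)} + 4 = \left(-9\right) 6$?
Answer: $\frac{73959263220}{1071579373} \approx 69.019$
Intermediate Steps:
$p{\left(x,D \right)} = -58$ ($p{\left(x,D \right)} = -4 - 54 = -58$)
$l = - \frac{1959967}{45057}$ ($l = \frac{-1864448 - 95519}{45115 - 58} = \frac{-1864448 - 95519}{45057} = \left(-1864448 - 95519\right) \frac{1}{45057} = \left(-1959967\right) \frac{1}{45057} = - \frac{1959967}{45057} \approx -43.5$)
$\frac{2058505 + 1224415}{47609 + l} = \frac{2058505 + 1224415}{47609 - \frac{1959967}{45057}} = \frac{3282920}{\frac{2143158746}{45057}} = 3282920 \cdot \frac{45057}{2143158746} = \frac{73959263220}{1071579373}$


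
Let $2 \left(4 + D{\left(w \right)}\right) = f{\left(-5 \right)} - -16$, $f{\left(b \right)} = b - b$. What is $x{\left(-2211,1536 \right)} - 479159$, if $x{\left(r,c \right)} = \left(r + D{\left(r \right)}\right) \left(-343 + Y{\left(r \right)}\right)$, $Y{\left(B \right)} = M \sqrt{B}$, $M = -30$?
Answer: $277842 + 66210 i \sqrt{2211} \approx 2.7784 \cdot 10^{5} + 3.1133 \cdot 10^{6} i$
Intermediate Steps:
$f{\left(b \right)} = 0$
$D{\left(w \right)} = 4$ ($D{\left(w \right)} = -4 + \frac{0 - -16}{2} = -4 + \frac{0 + 16}{2} = -4 + \frac{1}{2} \cdot 16 = -4 + 8 = 4$)
$Y{\left(B \right)} = - 30 \sqrt{B}$
$x{\left(r,c \right)} = \left(-343 - 30 \sqrt{r}\right) \left(4 + r\right)$ ($x{\left(r,c \right)} = \left(r + 4\right) \left(-343 - 30 \sqrt{r}\right) = \left(4 + r\right) \left(-343 - 30 \sqrt{r}\right) = \left(-343 - 30 \sqrt{r}\right) \left(4 + r\right)$)
$x{\left(-2211,1536 \right)} - 479159 = \left(-1372 - -758373 - 120 \sqrt{-2211} - 30 \left(-2211\right)^{\frac{3}{2}}\right) - 479159 = \left(-1372 + 758373 - 120 i \sqrt{2211} - 30 \left(- 2211 i \sqrt{2211}\right)\right) - 479159 = \left(-1372 + 758373 - 120 i \sqrt{2211} + 66330 i \sqrt{2211}\right) - 479159 = \left(757001 + 66210 i \sqrt{2211}\right) - 479159 = 277842 + 66210 i \sqrt{2211}$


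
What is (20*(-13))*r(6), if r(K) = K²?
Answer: -9360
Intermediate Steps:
(20*(-13))*r(6) = (20*(-13))*6² = -260*36 = -9360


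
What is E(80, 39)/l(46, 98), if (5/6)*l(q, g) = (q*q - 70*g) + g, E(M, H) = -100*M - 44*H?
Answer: 12145/6969 ≈ 1.7427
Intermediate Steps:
l(q, g) = -414*g/5 + 6*q²/5 (l(q, g) = 6*((q*q - 70*g) + g)/5 = 6*((q² - 70*g) + g)/5 = 6*(q² - 69*g)/5 = -414*g/5 + 6*q²/5)
E(80, 39)/l(46, 98) = (-100*80 - 44*39)/(-414/5*98 + (6/5)*46²) = (-8000 - 1716)/(-40572/5 + (6/5)*2116) = -9716/(-40572/5 + 12696/5) = -9716/(-27876/5) = -9716*(-5/27876) = 12145/6969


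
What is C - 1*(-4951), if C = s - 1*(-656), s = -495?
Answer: 5112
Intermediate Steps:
C = 161 (C = -495 - 1*(-656) = -495 + 656 = 161)
C - 1*(-4951) = 161 - 1*(-4951) = 161 + 4951 = 5112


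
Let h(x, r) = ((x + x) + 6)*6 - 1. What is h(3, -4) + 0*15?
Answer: 71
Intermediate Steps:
h(x, r) = 35 + 12*x (h(x, r) = (2*x + 6)*6 - 1 = (6 + 2*x)*6 - 1 = (36 + 12*x) - 1 = 35 + 12*x)
h(3, -4) + 0*15 = (35 + 12*3) + 0*15 = (35 + 36) + 0 = 71 + 0 = 71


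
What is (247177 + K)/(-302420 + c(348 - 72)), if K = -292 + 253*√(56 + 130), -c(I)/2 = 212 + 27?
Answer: -82295/100966 - 253*√186/302898 ≈ -0.82647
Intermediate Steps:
c(I) = -478 (c(I) = -2*(212 + 27) = -2*239 = -478)
K = -292 + 253*√186 ≈ 3158.5
(247177 + K)/(-302420 + c(348 - 72)) = (247177 + (-292 + 253*√186))/(-302420 - 478) = (246885 + 253*√186)/(-302898) = (246885 + 253*√186)*(-1/302898) = -82295/100966 - 253*√186/302898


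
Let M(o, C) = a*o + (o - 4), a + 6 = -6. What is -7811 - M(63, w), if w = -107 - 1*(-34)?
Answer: -7114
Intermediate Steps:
a = -12 (a = -6 - 6 = -12)
w = -73 (w = -107 + 34 = -73)
M(o, C) = -4 - 11*o (M(o, C) = -12*o + (o - 4) = -12*o + (-4 + o) = -4 - 11*o)
-7811 - M(63, w) = -7811 - (-4 - 11*63) = -7811 - (-4 - 693) = -7811 - 1*(-697) = -7811 + 697 = -7114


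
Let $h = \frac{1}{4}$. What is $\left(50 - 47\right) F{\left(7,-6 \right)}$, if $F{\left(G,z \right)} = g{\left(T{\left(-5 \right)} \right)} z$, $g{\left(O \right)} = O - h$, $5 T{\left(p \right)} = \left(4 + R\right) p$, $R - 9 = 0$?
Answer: $\frac{477}{2} \approx 238.5$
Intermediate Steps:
$R = 9$ ($R = 9 + 0 = 9$)
$h = \frac{1}{4} \approx 0.25$
$T{\left(p \right)} = \frac{13 p}{5}$ ($T{\left(p \right)} = \frac{\left(4 + 9\right) p}{5} = \frac{13 p}{5}$)
$g{\left(O \right)} = - \frac{1}{4} + O$ ($g{\left(O \right)} = O - \frac{1}{4} = - \frac{1}{4} + O$)
$F{\left(G,z \right)} = - \frac{53 z}{4}$ ($F{\left(G,z \right)} = \left(- \frac{1}{4} + \frac{13}{5} \left(-5\right)\right) z = \left(- \frac{1}{4} - 13\right) z = - \frac{53 z}{4}$)
$\left(50 - 47\right) F{\left(7,-6 \right)} = \left(50 - 47\right) \left(\left(- \frac{53}{4}\right) \left(-6\right)\right) = 3 \cdot \frac{159}{2} = \frac{477}{2}$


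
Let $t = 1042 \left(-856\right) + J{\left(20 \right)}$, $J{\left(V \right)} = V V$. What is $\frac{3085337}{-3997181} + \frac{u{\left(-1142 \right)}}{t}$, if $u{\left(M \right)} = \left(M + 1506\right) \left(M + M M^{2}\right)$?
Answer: $\frac{270871494859887637}{445461839364} \approx 6.0807 \cdot 10^{5}$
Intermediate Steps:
$J{\left(V \right)} = V^{2}$
$t = -891552$ ($t = 1042 \left(-856\right) + 20^{2} = -891952 + 400 = -891552$)
$u{\left(M \right)} = \left(1506 + M\right) \left(M + M^{3}\right)$
$\frac{3085337}{-3997181} + \frac{u{\left(-1142 \right)}}{t} = \frac{3085337}{-3997181} + \frac{\left(-1142\right) \left(1506 - 1142 + \left(-1142\right)^{3} + 1506 \left(-1142\right)^{2}\right)}{-891552} = 3085337 \left(- \frac{1}{3997181}\right) + - 1142 \left(1506 - 1142 - 1489355288 + 1506 \cdot 1304164\right) \left(- \frac{1}{891552}\right) = - \frac{3085337}{3997181} + - 1142 \left(1506 - 1142 - 1489355288 + 1964070984\right) \left(- \frac{1}{891552}\right) = - \frac{3085337}{3997181} + \left(-1142\right) 474716060 \left(- \frac{1}{891552}\right) = - \frac{3085337}{3997181} - - \frac{67765717565}{111444} = - \frac{3085337}{3997181} + \frac{67765717565}{111444} = \frac{270871494859887637}{445461839364}$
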